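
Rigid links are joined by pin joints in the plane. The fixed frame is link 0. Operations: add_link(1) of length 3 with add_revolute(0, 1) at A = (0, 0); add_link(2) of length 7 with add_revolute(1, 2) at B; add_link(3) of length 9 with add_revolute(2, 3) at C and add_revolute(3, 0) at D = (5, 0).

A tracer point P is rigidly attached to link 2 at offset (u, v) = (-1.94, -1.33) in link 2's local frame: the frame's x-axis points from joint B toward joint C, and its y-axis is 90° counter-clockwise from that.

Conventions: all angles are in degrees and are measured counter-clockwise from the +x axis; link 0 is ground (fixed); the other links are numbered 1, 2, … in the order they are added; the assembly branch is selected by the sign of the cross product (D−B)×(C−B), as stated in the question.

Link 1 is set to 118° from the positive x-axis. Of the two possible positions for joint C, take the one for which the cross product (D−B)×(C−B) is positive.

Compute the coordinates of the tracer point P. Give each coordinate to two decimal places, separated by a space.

A=(0,0), D=(5.00,0)
B = A + 3.00·(cos118°, sin118°) = (-1.4084, 2.6488)
|BD| = 6.9343
circle(B,7.00) ∩ circle(D,9.00): a=1.1598, h=6.9033
  candidates: C₊=(2.3004,8.5856) cross=47.869; C₋=(-2.9736,-4.1739) cross=-47.869
  branch + wants cross > 0 → take C=(2.3004,8.5856) (cross=47.869)
ex = (C−B)/|BC| = (0.5298,0.8481); ey = (-0.8481,0.5298)
P = B + -1.94·ex + -1.33·ey = (-1.3083,0.2988)

-1.31 0.30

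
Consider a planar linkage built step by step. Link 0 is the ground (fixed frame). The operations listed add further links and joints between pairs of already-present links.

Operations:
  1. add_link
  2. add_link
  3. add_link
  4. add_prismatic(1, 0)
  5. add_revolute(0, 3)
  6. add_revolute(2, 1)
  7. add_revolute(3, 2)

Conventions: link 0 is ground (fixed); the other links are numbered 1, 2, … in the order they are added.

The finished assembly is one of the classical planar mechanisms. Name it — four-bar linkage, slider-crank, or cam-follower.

links: 4 (incl. ground); joints: 3 revolute, 1 prismatic, 0 higher (cam) pair, forming one closed loop
4 links, 3 revolutes + 1 prismatic in one loop → slider-crank

slider-crank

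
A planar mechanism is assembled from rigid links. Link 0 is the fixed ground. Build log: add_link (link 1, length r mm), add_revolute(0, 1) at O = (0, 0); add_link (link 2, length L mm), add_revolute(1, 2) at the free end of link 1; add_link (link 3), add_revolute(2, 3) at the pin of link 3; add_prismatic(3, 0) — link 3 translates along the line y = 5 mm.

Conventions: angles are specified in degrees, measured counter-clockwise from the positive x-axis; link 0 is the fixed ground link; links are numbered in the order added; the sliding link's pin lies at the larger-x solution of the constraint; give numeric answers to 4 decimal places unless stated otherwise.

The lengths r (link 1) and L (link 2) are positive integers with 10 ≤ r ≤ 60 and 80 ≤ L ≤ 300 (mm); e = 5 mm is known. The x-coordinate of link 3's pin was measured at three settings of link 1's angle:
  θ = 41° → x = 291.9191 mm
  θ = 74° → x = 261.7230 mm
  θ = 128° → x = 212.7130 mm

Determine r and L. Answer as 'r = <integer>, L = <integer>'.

constraint per measurement: (x − r cos θ)² + (r sin θ − e)² = L²
subtracting the θ₁ and θ₂ equations cancels the r² and L² terms:
r = (x₁² − x₂²) / (2[(x₁cos θ₁ + e sin θ₁) − (x₂cos θ₂ + e sin θ₂)]) = 57.0001 → r = 57
L² = (x₁ − r cos θ₁)² + (r sin θ₁ − e)² = 63000.9952 → L = 251.0000 → L = 251
check at θ₃=128°: x = 212.7130 (printed 212.7130) ✓

r = 57, L = 251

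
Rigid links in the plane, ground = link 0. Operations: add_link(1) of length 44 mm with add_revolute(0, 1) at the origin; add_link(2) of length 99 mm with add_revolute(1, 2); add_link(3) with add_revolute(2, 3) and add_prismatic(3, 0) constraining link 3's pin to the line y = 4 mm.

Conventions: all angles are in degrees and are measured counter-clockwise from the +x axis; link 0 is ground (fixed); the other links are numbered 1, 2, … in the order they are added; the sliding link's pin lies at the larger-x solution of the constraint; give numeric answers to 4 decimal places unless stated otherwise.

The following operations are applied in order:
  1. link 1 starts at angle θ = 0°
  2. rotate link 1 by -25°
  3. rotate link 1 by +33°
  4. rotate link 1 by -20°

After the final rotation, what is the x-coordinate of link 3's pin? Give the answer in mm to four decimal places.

geometry: r = 44 mm, L = 99 mm, e = 4 mm; θ starts at 0°
rotate link 1 by -25°: θ ← 0° -25° = -25°
rotate link 1 by +33°: θ ← -25° +33° = 8°
rotate link 1 by -20°: θ ← 8° -20° = -12°
crank pin P = (r cos θ, r sin θ) = (43.038494, -9.148114)
h = r sin θ − e = -9.148114 − 4 = -13.148114
x = r cos θ + √(L² − h²) = 43.038494 + 98.123020 = 141.161515

141.1615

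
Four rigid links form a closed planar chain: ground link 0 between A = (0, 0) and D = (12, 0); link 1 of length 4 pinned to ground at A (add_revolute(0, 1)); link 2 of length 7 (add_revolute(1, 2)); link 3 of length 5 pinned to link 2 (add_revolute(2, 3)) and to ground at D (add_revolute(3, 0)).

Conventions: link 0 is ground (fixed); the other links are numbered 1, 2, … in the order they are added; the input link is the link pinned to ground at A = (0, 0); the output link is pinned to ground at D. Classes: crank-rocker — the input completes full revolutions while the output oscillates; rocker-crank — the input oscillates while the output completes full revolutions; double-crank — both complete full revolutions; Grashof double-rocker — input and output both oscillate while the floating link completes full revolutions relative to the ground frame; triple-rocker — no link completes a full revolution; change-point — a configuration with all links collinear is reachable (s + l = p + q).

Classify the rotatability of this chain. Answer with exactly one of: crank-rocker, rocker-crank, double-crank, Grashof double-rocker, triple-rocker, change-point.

lengths: ground=12, input=4, coupler=7, output=5
sorted: s=4 (shortest), l=12 (longest), p+q=12
s + l = 16 vs p + q = 12
s + l > p + q → non-Grashof → no link fully rotates → triple-rocker

triple-rocker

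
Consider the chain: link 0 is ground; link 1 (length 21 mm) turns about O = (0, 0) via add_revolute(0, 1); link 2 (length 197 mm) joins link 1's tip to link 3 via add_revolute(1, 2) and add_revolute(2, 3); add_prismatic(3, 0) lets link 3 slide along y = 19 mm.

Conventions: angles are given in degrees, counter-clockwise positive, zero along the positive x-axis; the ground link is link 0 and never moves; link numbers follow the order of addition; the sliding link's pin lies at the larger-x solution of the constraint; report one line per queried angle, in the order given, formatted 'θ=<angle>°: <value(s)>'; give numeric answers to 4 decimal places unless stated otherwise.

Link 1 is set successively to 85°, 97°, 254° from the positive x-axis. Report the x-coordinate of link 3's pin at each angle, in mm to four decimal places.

geometry: r = 21 mm, L = 197 mm, e = 19 mm
θ=85°: crank pin P = (r cos θ, r sin θ) = (1.830271, 20.920089)
θ=85°: h = r sin θ − e = 20.920089 − 19 = 1.920089
θ=85°: x = r cos θ + √(L² − h²) = 1.830271 + 196.990643 = 198.820913
θ=97°: crank pin P = (r cos θ, r sin θ) = (-2.559256, 20.843469)
θ=97°: h = r sin θ − e = 20.843469 − 19 = 1.843469
θ=97°: x = r cos θ + √(L² − h²) = -2.559256 + 196.991374 = 194.432118
θ=254°: crank pin P = (r cos θ, r sin θ) = (-5.788384, -20.186496)
θ=254°: h = r sin θ − e = -20.186496 − 19 = -39.186496
θ=254°: x = r cos θ + √(L² − h²) = -5.788384 + 193.063250 = 187.274866

θ=85°: 198.8209
θ=97°: 194.4321
θ=254°: 187.2749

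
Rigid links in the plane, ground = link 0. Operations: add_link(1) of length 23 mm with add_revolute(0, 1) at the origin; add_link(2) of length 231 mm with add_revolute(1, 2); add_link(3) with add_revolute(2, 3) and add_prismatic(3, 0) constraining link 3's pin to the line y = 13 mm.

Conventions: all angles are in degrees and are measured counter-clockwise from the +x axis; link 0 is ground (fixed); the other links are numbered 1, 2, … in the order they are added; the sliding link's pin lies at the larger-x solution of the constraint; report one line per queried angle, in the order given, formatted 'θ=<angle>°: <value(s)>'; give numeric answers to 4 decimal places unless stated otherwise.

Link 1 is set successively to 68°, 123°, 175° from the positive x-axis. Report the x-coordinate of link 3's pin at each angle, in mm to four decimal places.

geometry: r = 23 mm, L = 231 mm, e = 13 mm
θ=68°: crank pin P = (r cos θ, r sin θ) = (8.615952, 21.325229)
θ=68°: h = r sin θ − e = 21.325229 − 13 = 8.325229
θ=68°: x = r cos θ + √(L² − h²) = 8.615952 + 230.849931 = 239.465882
θ=123°: crank pin P = (r cos θ, r sin θ) = (-12.526698, 19.289423)
θ=123°: h = r sin θ − e = 19.289423 − 13 = 6.289423
θ=123°: x = r cos θ + √(L² − h²) = -12.526698 + 230.914363 = 218.387665
θ=175°: crank pin P = (r cos θ, r sin θ) = (-22.912478, 2.004582)
θ=175°: h = r sin θ − e = 2.004582 − 13 = -10.995418
θ=175°: x = r cos θ + √(L² − h²) = -22.912478 + 230.738165 = 207.825687

θ=68°: 239.4659
θ=123°: 218.3877
θ=175°: 207.8257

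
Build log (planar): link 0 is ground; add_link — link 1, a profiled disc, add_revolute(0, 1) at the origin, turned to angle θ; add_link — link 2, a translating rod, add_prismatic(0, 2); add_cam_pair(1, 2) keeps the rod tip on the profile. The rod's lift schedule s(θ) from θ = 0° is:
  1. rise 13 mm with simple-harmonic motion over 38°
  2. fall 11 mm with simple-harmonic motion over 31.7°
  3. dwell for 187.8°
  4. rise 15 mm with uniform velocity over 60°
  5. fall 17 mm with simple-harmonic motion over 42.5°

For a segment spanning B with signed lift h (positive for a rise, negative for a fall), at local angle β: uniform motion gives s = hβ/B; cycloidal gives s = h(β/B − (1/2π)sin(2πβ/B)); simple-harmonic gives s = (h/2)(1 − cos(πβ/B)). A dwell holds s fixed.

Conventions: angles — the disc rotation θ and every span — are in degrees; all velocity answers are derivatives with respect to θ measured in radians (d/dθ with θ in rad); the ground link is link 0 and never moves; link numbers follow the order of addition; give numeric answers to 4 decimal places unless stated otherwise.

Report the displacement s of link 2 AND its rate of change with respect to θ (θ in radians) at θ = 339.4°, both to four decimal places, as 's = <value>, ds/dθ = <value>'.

seg 1 [0°–38°] simple-harmonic, h=13: full span → s += 13 → s = 13.0000
seg 2 [38°–69.7°] simple-harmonic, h=-11: full span → s += -11 → s = 2.0000
seg 3 [69.7°–257.5°] dwell: s stays 2.0000
seg 4 [257.5°–317.5°] uniform, h=15: full span → s += 15 → s = 17.0000
seg 5 [317.5°–360°] simple-harmonic, h=-17: θ=339.4° here. β=21.9, B=42.5. -17/2·(1 − cos(π·0.5153)) = -8.9082 → s = 8.0918
velocity in seg [317.5°–360°] (simple-harmonic), θ in radians: β = 21.9° = 0.3822 rad, B = 42.5° = 0.7418 rad; ds/dθ = (πh/(2B)) sin(πβ/B) = (π·(-17)/(2·0.7418)) sin(π·0.5153) = -35.958453 mm/rad

s = 8.0918, ds/dθ = -35.9585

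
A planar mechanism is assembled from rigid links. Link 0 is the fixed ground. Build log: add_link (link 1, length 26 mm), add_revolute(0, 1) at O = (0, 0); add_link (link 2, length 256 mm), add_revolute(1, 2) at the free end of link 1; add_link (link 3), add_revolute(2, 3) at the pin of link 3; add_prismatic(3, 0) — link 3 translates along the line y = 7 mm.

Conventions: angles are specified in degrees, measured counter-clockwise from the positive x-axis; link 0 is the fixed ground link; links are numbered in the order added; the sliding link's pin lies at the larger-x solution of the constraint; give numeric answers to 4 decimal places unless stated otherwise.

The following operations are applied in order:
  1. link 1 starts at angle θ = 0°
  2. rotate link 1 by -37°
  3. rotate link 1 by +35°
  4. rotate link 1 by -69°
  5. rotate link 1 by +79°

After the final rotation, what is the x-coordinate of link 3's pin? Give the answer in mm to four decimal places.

geometry: r = 26 mm, L = 256 mm, e = 7 mm; θ starts at 0°
rotate link 1 by -37°: θ ← 0° -37° = -37°
rotate link 1 by +35°: θ ← -37° +35° = -2°
rotate link 1 by -69°: θ ← -2° -69° = -71°
rotate link 1 by +79°: θ ← -71° +79° = 8°
crank pin P = (r cos θ, r sin θ) = (25.746970, 3.618501)
h = r sin θ − e = 3.618501 − 7 = -3.381499
x = r cos θ + √(L² − h²) = 25.746970 + 255.977666 = 281.724636

281.7246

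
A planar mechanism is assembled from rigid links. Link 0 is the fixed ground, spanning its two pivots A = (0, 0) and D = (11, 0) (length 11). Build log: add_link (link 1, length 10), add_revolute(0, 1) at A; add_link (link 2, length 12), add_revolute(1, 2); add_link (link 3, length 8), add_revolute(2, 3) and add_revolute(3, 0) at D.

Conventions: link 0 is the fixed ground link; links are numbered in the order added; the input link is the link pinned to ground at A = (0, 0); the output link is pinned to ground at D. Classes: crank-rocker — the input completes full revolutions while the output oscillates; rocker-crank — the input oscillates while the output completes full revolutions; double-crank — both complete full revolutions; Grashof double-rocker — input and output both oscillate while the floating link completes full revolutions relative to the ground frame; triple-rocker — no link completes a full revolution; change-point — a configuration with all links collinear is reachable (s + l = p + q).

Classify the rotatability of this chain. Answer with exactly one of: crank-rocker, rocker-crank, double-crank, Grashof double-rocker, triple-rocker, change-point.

lengths: ground=11, input=10, coupler=12, output=8
sorted: s=8 (shortest), l=12 (longest), p+q=21
s + l = 20 vs p + q = 21
s + l < p + q (Grashof) with shortest = output link → rocker-crank

rocker-crank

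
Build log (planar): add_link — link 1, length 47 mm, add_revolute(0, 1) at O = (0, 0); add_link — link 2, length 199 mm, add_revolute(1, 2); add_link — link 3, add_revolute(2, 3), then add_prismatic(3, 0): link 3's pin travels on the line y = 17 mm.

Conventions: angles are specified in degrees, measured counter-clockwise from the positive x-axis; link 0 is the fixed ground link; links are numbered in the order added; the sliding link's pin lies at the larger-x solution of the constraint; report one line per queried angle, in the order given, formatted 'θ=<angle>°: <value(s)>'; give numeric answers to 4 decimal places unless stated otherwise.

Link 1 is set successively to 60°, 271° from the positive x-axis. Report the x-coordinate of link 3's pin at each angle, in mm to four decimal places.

geometry: r = 47 mm, L = 199 mm, e = 17 mm
θ=60°: crank pin P = (r cos θ, r sin θ) = (23.500000, 40.703194)
θ=60°: h = r sin θ − e = 40.703194 − 17 = 23.703194
θ=60°: x = r cos θ + √(L² − h²) = 23.500000 + 197.583295 = 221.083295
θ=271°: crank pin P = (r cos θ, r sin θ) = (0.820263, -46.992842)
θ=271°: h = r sin θ − e = -46.992842 − 17 = -63.992842
θ=271°: x = r cos θ + √(L² − h²) = 0.820263 + 188.430136 = 189.250399

θ=60°: 221.0833
θ=271°: 189.2504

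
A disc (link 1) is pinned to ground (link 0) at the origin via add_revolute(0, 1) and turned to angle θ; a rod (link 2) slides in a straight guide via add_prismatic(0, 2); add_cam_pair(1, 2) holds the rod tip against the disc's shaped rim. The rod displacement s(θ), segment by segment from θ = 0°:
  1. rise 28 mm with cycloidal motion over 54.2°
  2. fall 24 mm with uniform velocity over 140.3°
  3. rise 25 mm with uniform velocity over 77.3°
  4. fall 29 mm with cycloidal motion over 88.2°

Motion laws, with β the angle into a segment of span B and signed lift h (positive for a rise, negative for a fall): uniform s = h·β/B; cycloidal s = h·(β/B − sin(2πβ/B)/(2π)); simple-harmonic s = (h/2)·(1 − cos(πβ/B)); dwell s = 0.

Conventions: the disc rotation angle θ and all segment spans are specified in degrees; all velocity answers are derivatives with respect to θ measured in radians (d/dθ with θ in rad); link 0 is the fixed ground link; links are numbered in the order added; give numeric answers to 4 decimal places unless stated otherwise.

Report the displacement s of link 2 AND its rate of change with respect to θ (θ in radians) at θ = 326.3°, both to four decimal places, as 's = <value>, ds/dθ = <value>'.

segment 1 (0° to 54.2°, cycloidal, h = 28) is passed completely: s = 0.0000 + (28) = 28.0000
segment 2 (54.2° to 194.5°, uniform, h = -24) is passed completely: s = 28.0000 + (-24) = 4.0000
segment 3 (194.5° to 271.8°, uniform, h = 25) is passed completely: s = 4.0000 + (25) = 29.0000
θ = 326.3° falls in segment 4 (271.8° to 360°, cycloidal, h = -29): β = 326.3 − 271.8 = 54.5°, B = 88.2°; Δs = -29·(0.6179 − sin(2π·0.6179)/(2π)) = -21.0347; s = 29.0000 − 21.0347 = 7.9653
velocity in seg [271.8°–360°] (cycloidal), θ in radians: β = 54.5° = 0.9512 rad, B = 88.2° = 1.5394 rad; ds/dθ = (h/B)(1 − cos(2πβ/B)) = ((-29)/1.5394)(1 − cos(2π·0.6179)) = -32.739458 mm/rad

s = 7.9653, ds/dθ = -32.7395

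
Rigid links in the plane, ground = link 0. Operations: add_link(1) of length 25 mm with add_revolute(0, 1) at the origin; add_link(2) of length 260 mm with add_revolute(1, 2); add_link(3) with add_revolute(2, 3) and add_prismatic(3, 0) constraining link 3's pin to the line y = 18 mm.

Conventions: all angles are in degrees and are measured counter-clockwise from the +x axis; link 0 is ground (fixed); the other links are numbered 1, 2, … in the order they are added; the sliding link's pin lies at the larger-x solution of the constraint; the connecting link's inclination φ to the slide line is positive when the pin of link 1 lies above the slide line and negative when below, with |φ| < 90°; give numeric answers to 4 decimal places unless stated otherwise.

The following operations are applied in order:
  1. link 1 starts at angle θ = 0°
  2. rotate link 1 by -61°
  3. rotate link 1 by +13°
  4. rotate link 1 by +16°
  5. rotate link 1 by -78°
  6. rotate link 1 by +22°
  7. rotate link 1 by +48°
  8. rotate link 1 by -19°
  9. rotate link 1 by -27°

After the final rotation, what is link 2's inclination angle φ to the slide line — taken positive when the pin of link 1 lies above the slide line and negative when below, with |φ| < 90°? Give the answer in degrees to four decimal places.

geometry: r = 25 mm, L = 260 mm, e = 18 mm; θ starts at 0°
rotate link 1 by -61°: θ ← 0° -61° = -61°
rotate link 1 by +13°: θ ← -61° +13° = -48°
rotate link 1 by +16°: θ ← -48° +16° = -32°
rotate link 1 by -78°: θ ← -32° -78° = -110°
rotate link 1 by +22°: θ ← -110° +22° = -88°
rotate link 1 by +48°: θ ← -88° +48° = -40°
rotate link 1 by -19°: θ ← -40° -19° = -59°
rotate link 1 by -27°: θ ← -59° -27° = -86°
h = r sin θ − e = -24.939101 − 18 = -42.939101
sin φ = h / L = -42.939101 / 260 = -0.16515039
φ = arcsin(-0.16515039) = -9.505971°

-9.5060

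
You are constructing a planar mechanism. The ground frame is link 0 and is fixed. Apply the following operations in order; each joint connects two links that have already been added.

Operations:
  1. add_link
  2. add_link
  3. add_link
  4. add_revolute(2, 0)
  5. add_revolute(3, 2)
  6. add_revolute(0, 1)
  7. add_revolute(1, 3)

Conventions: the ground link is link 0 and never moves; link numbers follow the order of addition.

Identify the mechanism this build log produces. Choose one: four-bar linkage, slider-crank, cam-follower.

links: 4 (incl. ground); joints: 4 revolute, 0 prismatic, 0 higher (cam) pair, forming one closed loop
4 links in a single 4R loop → four-bar linkage

four-bar linkage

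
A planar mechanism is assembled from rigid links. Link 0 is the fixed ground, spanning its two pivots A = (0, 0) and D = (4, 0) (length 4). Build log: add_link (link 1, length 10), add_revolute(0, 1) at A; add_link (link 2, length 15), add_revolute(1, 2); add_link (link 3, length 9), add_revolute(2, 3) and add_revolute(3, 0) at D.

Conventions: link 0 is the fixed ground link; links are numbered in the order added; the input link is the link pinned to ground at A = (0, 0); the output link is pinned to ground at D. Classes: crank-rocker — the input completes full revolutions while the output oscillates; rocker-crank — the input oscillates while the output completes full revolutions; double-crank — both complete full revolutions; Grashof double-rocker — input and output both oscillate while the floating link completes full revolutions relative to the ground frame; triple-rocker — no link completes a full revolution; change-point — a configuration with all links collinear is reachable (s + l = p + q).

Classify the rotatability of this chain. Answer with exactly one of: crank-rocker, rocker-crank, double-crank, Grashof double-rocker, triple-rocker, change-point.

lengths: ground=4, input=10, coupler=15, output=9
sorted: s=4 (shortest), l=15 (longest), p+q=19
s + l = 19 vs p + q = 19
s + l = p + q → change-point (collinear configuration reachable)

change-point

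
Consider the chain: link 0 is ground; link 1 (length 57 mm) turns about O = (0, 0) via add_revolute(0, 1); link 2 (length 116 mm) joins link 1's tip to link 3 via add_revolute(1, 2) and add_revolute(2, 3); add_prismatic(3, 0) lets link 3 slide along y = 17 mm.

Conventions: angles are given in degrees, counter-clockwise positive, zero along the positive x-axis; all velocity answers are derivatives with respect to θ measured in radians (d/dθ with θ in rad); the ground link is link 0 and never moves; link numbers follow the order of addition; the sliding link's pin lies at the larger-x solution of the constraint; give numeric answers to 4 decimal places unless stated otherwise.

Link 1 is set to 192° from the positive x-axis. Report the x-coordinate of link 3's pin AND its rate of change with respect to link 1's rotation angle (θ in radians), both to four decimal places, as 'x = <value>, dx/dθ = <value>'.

geometry: r = 57 mm, L = 116 mm, e = 17 mm
crank pin P = (r cos θ, r sin θ) = (-55.754413, -11.850966)
h = r sin θ − e = -11.850966 − 17 = -28.850966
x = r cos θ + √(L² − h²) = -55.754413 + 112.354892 = 56.600479
dx/dθ = −r sin θ − h·r cos θ/√(L² − h²) (θ in radians; h = -28.850966) = -2.465889

x = 56.6005, dx/dθ = -2.4659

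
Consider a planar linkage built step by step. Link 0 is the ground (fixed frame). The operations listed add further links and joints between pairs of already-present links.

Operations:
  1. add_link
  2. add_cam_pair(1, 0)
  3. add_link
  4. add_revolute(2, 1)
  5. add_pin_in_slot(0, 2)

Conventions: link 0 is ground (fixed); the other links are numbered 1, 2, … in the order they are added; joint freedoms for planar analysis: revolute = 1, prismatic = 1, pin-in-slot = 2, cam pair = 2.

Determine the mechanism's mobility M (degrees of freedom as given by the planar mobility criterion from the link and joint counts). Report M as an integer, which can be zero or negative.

L=1 J1=0 J2=0
add link → L=2 J1=0 J2=0
C@1,0 dof=2 J2 → L=2 J1=0 J2=1
add link → L=3 J1=0 J2=1
R@2,1 dof=1 J1 → L=3 J1=1 J2=1
PS@0,2 dof=2 J2 → L=3 J1=1 J2=2
M=3(L−1)−2J1−J2=3·2−2·1−2=2

M = 2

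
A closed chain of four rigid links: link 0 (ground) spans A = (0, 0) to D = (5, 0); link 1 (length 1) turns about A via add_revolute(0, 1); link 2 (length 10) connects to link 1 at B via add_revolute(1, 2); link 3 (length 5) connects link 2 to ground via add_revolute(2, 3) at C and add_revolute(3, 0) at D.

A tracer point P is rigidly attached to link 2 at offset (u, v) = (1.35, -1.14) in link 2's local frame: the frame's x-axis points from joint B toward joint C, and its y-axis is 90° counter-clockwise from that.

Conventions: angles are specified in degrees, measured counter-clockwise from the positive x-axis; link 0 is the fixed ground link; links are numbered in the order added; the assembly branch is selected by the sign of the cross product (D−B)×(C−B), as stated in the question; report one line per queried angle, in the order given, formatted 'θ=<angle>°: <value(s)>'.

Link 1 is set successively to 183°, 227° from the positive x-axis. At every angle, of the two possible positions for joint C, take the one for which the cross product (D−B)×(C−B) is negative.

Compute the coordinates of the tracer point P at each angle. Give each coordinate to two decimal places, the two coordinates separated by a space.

A=(0,0), D=(5.00,0)
θ=183°: B = A + 1.00·(cos183°, sin183°) = (-0.9986, -0.0523)
θ=183°: |BD| = 5.9989
θ=183°: circle(B,10.00) ∩ circle(D,5.00): a=9.2506, h=3.7982
θ=183°:   candidates: C₊=(8.2185,3.8264) cross=22.785; C₋=(8.2848,-3.7697) cross=-22.785
θ=183°:   branch - wants cross < 0 → take C=(8.2848,-3.7697) (cross=-22.785)
θ=183°: ex = (C−B)/|BC| = (0.9283,-0.3717); ey = (0.3717,0.9283)
θ=183°: P = B + 1.35·ex + -1.14·ey = (-0.1691,-1.6125)
θ=227°: B = A + 1.00·(cos227°, sin227°) = (-0.6820, -0.7314)
θ=227°: |BD| = 5.7289
θ=227°: circle(B,10.00) ∩ circle(D,5.00): a=9.4102, h=3.3834
θ=227°:   candidates: C₊=(8.2193,3.8257) cross=19.383; C₋=(9.0832,-2.8858) cross=-19.383
θ=227°:   branch - wants cross < 0 → take C=(9.0832,-2.8858) (cross=-19.383)
θ=227°: ex = (C−B)/|BC| = (0.9765,-0.2154); ey = (0.2154,0.9765)
θ=227°: P = B + 1.35·ex + -1.14·ey = (0.3907,-2.1354)

θ=183°: -0.17 -1.61
θ=227°: 0.39 -2.14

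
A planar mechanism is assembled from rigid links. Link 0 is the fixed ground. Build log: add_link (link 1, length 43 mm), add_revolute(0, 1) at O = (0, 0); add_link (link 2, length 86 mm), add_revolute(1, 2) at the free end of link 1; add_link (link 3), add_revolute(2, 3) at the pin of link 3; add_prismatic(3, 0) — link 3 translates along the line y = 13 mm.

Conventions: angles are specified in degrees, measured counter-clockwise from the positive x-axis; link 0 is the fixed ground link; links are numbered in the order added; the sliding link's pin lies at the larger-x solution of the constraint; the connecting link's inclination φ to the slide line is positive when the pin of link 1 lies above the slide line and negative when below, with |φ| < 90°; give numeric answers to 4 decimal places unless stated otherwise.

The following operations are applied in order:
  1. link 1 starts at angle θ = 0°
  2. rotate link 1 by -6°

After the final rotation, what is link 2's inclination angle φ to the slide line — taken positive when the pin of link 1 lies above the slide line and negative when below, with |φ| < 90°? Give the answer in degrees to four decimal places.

geometry: r = 43 mm, L = 86 mm, e = 13 mm; θ starts at 0°
rotate link 1 by -6°: θ ← 0° -6° = -6°
h = r sin θ − e = -4.494724 − 13 = -17.494724
sin φ = h / L = -17.494724 / 86 = -0.20342702
φ = arcsin(-0.20342702) = -11.737434°

-11.7374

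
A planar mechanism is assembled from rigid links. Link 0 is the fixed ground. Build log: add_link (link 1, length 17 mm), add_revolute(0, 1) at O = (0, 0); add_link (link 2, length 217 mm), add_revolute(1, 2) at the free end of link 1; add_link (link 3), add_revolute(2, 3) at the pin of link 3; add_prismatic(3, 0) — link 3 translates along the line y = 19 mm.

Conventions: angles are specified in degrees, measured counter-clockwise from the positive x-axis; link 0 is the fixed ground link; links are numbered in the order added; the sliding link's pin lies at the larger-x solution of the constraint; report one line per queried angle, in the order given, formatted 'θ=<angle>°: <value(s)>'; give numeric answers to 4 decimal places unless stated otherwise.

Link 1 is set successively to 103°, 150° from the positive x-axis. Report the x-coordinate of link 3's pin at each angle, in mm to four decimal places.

geometry: r = 17 mm, L = 217 mm, e = 19 mm
θ=103°: crank pin P = (r cos θ, r sin θ) = (-3.824168, 16.564291)
θ=103°: h = r sin θ − e = 16.564291 − 19 = -2.435709
θ=103°: x = r cos θ + √(L² − h²) = -3.824168 + 216.986330 = 213.162162
θ=150°: crank pin P = (r cos θ, r sin θ) = (-14.722432, 8.500000)
θ=150°: h = r sin θ − e = 8.500000 − 19 = -10.500000
θ=150°: x = r cos θ + √(L² − h²) = -14.722432 + 216.745819 = 202.023387

θ=103°: 213.1622
θ=150°: 202.0234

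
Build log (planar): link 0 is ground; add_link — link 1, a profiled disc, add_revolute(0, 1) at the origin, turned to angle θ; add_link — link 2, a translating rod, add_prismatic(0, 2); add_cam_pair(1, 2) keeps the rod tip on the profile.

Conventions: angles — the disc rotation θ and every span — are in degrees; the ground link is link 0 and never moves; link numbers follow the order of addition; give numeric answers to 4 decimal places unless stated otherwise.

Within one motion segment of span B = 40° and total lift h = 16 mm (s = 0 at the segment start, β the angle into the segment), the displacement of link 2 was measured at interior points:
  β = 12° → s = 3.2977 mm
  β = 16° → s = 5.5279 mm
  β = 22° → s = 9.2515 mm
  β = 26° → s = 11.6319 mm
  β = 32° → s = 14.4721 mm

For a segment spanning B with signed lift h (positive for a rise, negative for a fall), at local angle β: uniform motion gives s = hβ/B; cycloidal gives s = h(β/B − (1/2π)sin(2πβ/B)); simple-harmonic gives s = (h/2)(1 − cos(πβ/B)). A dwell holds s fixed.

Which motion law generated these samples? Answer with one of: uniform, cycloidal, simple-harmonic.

candidates at β/B = r: uniform s = h·r (linear in β); cycloidal s = h·(r − sin(2πr)/(2π)); simple-harmonic s = (h/2)(1 − cos(πr))
β=12°: printed 3.2977 | uniform 4.8000, cycloidal 2.3782, simple-harmonic 3.2977
β=16°: printed 5.5279 | uniform 6.4000, cycloidal 4.9032, simple-harmonic 5.5279
β=22°: printed 9.2515 | uniform 8.8000, cycloidal 9.5869, simple-harmonic 9.2515
β=26°: printed 11.6319 | uniform 10.4000, cycloidal 12.4601, simple-harmonic 11.6319
β=32°: printed 14.4721 | uniform 12.8000, cycloidal 15.2218, simple-harmonic 14.4721
only one law matches every sample → simple-harmonic

simple-harmonic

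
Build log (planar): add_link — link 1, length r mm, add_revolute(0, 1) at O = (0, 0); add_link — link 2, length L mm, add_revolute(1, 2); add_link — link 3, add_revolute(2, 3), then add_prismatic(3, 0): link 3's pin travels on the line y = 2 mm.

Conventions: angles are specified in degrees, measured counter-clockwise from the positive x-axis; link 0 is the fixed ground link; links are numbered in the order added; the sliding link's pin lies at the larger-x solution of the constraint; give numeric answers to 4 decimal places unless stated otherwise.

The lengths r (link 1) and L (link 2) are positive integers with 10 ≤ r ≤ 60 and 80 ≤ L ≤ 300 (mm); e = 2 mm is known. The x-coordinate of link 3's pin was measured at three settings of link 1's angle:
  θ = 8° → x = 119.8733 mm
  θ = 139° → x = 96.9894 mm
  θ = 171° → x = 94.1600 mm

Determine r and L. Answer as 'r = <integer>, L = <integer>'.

constraint per measurement: (x − r cos θ)² + (r sin θ − e)² = L²
subtracting the θ₁ and θ₂ equations cancels the r² and L² terms:
r = (x₁² − x₂²) / (2[(x₁cos θ₁ + e sin θ₁) − (x₂cos θ₂ + e sin θ₂)]) = 13.0000 → r = 13
L² = (x₁ − r cos θ₁)² + (r sin θ₁ − e)² = 11448.9968 → L = 107.0000 → L = 107
check at θ₃=171°: x = 94.1600 (printed 94.1600) ✓

r = 13, L = 107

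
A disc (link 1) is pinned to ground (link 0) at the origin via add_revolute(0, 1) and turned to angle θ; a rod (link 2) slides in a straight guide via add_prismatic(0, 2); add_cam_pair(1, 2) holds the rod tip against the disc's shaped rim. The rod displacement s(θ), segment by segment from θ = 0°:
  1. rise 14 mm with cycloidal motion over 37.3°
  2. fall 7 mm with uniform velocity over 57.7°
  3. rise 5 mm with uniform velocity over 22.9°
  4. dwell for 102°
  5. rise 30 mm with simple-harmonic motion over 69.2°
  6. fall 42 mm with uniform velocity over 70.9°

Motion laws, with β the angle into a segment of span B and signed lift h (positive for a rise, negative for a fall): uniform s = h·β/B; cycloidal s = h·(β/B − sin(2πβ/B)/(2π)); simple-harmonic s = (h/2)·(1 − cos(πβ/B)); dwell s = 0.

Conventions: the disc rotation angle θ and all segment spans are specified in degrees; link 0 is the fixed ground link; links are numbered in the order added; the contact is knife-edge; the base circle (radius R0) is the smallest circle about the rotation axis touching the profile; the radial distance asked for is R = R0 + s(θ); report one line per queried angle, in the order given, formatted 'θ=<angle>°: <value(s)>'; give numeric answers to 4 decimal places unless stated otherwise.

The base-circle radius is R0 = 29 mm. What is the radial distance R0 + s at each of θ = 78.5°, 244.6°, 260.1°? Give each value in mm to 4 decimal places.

segment 1 (0° to 37.3°, cycloidal, h = 14) is passed completely: s = 0.0000 + (14) = 14.0000
θ = 78.5° falls in segment 2 (37.3° to 95°, uniform, h = -7): β = 78.5 − 37.3 = 41.2°, B = 57.7°; Δs = -7·41.2/57.7 = -4.9983; s = 14.0000 − 4.9983 = 9.0017
segment 2 (37.3° to 95°, uniform, h = -7) is passed completely: s = 14.0000 + (-7) = 7.0000
segment 3 (95° to 117.9°, uniform, h = 5) is passed completely: s = 7.0000 + (5) = 12.0000
segment 4 (117.9° to 219.9°, dwell): s unchanged at 12.0000
θ = 244.6° falls in segment 5 (219.9° to 289.1°, simple-harmonic, h = 30): β = 244.6 − 219.9 = 24.7°, B = 69.2°; Δs = 30/2·(1 − cos(π·0.3569)) = 8.4830; s = 12.0000 + 8.4830 = 20.4830
θ = 260.1° falls in segment 5 (219.9° to 289.1°, simple-harmonic, h = 30): β = 260.1 − 219.9 = 40.2°, B = 69.2°; Δs = 30/2·(1 − cos(π·0.5809)) = 18.7725; s = 12.0000 + 18.7725 = 30.7725
θ=78.5°: R = R0 + s = 29 + 9.0017 = 38.0017
θ=244.6°: R = R0 + s = 29 + 20.4830 = 49.4830
θ=260.1°: R = R0 + s = 29 + 30.7725 = 59.7725

θ=78.5°: 38.0017
θ=244.6°: 49.4830
θ=260.1°: 59.7725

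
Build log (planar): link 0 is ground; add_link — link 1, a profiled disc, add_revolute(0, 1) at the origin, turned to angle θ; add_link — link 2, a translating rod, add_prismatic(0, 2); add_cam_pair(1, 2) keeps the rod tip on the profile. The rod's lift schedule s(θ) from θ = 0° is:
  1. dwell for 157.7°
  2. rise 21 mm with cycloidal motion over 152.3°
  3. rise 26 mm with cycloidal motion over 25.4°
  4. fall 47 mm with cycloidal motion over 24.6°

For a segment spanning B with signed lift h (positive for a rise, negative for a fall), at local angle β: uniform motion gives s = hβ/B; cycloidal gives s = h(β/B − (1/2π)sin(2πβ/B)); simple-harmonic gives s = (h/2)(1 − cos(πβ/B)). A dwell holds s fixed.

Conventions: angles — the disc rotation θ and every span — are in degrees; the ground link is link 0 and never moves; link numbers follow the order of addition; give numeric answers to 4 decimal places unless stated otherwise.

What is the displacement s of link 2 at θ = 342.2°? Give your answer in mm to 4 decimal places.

seg 1 [0°–157.7°] dwell: s stays 0.0000
seg 2 [157.7°–310°] cycloidal, h=21: full span → s += 21 → s = 21.0000
seg 3 [310°–335.4°] cycloidal, h=26: full span → s += 26 → s = 47.0000
seg 4 [335.4°–360°] cycloidal, h=-47: θ=342.2° here. β=6.8, B=24.6. -47·(0.2764 − sin(2π·0.2764)/(2π)) = -5.6144 → s = 41.3856

41.3856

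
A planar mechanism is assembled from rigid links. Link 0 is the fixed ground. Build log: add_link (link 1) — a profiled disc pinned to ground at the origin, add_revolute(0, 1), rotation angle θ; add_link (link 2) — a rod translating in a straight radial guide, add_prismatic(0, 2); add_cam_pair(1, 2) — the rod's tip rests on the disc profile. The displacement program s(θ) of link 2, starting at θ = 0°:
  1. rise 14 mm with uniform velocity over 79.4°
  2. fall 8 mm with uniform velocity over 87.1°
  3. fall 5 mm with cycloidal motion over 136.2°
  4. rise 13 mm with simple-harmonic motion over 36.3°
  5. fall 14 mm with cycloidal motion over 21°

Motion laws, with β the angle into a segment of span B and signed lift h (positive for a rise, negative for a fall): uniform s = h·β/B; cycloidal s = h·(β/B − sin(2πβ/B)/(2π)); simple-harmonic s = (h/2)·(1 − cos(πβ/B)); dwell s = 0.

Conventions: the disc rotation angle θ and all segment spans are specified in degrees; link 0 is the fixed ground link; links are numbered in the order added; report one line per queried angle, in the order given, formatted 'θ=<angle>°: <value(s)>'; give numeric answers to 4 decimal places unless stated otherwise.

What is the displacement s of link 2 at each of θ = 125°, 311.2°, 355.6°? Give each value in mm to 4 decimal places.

seg 1 [0°–79.4°] uniform, h=14: full span → s += 14 → s = 14.0000
seg 2 [79.4°–166.5°] uniform, h=-8: θ=125° here. β=45.6, B=87.1. -8·45.6/87.1 = -4.1883 → s = 9.8117
seg 2 [79.4°–166.5°] uniform, h=-8: full span → s += -8 → s = 6.0000
seg 3 [166.5°–302.7°] cycloidal, h=-5: full span → s += -5 → s = 1.0000
seg 4 [302.7°–339°] simple-harmonic, h=13: θ=311.2° here. β=8.5, B=36.3. 13/2·(1 − cos(π·0.2342)) = 1.6809 → s = 2.6809
seg 4 [302.7°–339°] simple-harmonic, h=13: full span → s += 13 → s = 14.0000
seg 5 [339°–360°] cycloidal, h=-14: θ=355.6° here. β=16.6, B=21. -14·(0.7905 − sin(2π·0.7905)/(2π)) = -13.2232 → s = 0.7768

θ=125°: 9.8117
θ=311.2°: 2.6809
θ=355.6°: 0.7768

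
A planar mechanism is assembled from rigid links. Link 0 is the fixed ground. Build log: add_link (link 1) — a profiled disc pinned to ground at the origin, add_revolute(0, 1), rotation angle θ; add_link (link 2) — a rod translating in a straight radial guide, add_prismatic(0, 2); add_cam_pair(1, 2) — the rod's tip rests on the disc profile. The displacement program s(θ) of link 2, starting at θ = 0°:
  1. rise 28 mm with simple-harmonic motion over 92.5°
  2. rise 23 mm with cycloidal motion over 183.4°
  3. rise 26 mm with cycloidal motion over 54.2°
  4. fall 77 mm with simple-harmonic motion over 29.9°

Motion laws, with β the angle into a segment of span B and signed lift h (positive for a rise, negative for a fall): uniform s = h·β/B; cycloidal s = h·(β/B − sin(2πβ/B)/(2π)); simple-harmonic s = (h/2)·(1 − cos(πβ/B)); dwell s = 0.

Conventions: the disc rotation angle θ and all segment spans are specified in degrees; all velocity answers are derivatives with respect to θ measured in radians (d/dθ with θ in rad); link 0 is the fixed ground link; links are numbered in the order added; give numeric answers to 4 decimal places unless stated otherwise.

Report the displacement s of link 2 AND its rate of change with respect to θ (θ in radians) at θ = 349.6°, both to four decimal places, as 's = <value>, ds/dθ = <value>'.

seg 1 [0°–92.5°] simple-harmonic, h=28: full span → s += 28 → s = 28.0000
seg 2 [92.5°–275.9°] cycloidal, h=23: full span → s += 23 → s = 51.0000
seg 3 [275.9°–330.1°] cycloidal, h=26: full span → s += 26 → s = 77.0000
seg 4 [330.1°–360°] simple-harmonic, h=-77: θ=349.6° here. β=19.5, B=29.9. -77/2·(1 − cos(π·0.6522)) = -56.2125 → s = 20.7875
velocity in seg [330.1°–360°] (simple-harmonic), θ in radians: β = 19.5° = 0.3403 rad, B = 29.9° = 0.5219 rad; ds/dθ = (πh/(2B)) sin(πβ/B) = (π·(-77)/(2·0.5219)) sin(π·0.6522) = -205.787444 mm/rad

s = 20.7875, ds/dθ = -205.7874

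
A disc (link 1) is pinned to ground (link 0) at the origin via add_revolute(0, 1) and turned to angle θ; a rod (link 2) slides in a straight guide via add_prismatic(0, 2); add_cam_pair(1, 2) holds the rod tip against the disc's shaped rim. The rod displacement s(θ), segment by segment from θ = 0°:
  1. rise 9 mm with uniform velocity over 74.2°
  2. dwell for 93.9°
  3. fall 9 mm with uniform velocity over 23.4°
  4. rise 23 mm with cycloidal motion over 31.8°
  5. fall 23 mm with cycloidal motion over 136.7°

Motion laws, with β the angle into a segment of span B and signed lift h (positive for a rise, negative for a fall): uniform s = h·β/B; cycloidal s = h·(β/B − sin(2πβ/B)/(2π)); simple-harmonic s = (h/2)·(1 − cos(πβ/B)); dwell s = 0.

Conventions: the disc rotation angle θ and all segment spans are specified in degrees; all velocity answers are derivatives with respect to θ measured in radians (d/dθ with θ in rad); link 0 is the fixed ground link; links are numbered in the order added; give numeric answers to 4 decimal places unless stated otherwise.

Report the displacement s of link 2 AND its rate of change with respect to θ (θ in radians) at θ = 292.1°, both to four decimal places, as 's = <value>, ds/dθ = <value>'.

segment 1 (0° to 74.2°, uniform, h = 9) is passed completely: s = 0.0000 + (9) = 9.0000
segment 2 (74.2° to 168.1°, dwell): s unchanged at 9.0000
segment 3 (168.1° to 191.5°, uniform, h = -9) is passed completely: s = 9.0000 + (-9) = 0.0000
segment 4 (191.5° to 223.3°, cycloidal, h = 23) is passed completely: s = 0.0000 + (23) = 23.0000
θ = 292.1° falls in segment 5 (223.3° to 360°, cycloidal, h = -23): β = 292.1 − 223.3 = 68.8°, B = 136.7°; Δs = -23·(0.5033 − sin(2π·0.5033)/(2π)) = -11.6514; s = 23.0000 − 11.6514 = 11.3486
velocity in seg [223.3°–360°] (cycloidal), θ in radians: β = 68.8° = 1.2008 rad, B = 136.7° = 2.3859 rad; ds/dθ = (h/B)(1 − cos(2πβ/B)) = ((-23)/2.3859)(1 − cos(2π·0.5033)) = -19.278156 mm/rad

s = 11.3486, ds/dθ = -19.2782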